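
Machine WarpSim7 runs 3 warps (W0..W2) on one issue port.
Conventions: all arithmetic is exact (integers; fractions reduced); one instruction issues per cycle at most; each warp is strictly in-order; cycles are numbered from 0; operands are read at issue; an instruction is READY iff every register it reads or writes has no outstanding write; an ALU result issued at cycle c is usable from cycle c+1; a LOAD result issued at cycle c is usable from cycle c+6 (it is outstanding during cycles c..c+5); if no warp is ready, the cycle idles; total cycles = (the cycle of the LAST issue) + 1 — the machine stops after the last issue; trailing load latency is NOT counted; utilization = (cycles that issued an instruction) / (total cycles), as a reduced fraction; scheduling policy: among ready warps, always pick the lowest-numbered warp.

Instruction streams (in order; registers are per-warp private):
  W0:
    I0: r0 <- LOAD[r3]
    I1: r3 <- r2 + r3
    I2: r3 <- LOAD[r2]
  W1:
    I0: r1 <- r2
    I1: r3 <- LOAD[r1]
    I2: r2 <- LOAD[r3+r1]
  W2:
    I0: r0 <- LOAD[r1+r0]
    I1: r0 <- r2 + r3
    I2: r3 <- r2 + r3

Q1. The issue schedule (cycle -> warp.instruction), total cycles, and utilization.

cycle 0: W0.I0
cycle 1: W0.I1
cycle 2: W0.I2
cycle 3: W1.I0
cycle 4: W1.I1
cycle 5: W2.I0
cycle 6: idle
cycle 7: idle
cycle 8: idle
cycle 9: idle
cycle 10: W1.I2
cycle 11: W2.I1
cycle 12: W2.I2

Answer: 13 cycles, utilization 9/13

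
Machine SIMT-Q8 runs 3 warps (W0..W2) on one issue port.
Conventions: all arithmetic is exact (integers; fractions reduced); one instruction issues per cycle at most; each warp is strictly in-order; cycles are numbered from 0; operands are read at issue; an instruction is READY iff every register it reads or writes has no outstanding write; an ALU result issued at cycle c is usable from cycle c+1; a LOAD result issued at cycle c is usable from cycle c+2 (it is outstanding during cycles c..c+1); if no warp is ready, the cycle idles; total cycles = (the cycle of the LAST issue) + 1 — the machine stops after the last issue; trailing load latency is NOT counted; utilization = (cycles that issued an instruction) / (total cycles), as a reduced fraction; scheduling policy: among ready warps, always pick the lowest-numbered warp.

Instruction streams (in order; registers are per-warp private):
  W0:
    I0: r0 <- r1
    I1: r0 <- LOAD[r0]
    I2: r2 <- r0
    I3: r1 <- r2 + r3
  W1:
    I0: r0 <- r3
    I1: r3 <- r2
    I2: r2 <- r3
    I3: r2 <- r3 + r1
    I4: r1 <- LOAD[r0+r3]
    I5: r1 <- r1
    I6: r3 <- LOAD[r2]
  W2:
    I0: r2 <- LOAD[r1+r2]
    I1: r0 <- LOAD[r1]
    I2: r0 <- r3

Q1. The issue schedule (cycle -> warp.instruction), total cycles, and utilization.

cycle 0: W0.I0
cycle 1: W0.I1
cycle 2: W1.I0
cycle 3: W0.I2
cycle 4: W0.I3
cycle 5: W1.I1
cycle 6: W1.I2
cycle 7: W1.I3
cycle 8: W1.I4
cycle 9: W2.I0
cycle 10: W1.I5
cycle 11: W1.I6
cycle 12: W2.I1
cycle 13: idle
cycle 14: W2.I2

Answer: 15 cycles, utilization 14/15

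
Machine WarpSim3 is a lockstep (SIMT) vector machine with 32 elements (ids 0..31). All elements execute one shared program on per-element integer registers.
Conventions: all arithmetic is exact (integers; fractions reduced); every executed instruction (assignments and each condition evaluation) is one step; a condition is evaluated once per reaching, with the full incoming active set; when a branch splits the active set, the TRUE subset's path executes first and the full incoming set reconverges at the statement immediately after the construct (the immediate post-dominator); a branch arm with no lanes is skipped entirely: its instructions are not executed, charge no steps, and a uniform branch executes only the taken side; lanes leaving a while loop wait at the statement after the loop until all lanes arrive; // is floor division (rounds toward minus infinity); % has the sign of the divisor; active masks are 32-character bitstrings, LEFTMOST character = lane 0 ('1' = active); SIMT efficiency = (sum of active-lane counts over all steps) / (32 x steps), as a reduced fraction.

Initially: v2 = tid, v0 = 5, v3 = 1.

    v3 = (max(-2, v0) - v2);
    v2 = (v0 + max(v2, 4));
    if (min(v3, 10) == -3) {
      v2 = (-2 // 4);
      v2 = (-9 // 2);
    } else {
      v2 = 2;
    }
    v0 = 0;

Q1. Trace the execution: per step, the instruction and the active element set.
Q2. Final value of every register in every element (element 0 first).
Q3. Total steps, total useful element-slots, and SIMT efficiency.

step 0: v3 <- (max(-2, v0) - v2)     11111111111111111111111111111111
step 1: v2 <- (v0 + max(v2, 4))      11111111111111111111111111111111
step 2: eval (min(v3, 10) == -3)     11111111111111111111111111111111
step 3: v2 <- (-2 // 4)              00000000100000000000000000000000
step 4: v2 <- (-9 // 2)              00000000100000000000000000000000
step 5: v2 <- 2                      11111111011111111111111111111111
step 6: v0 <- 0                      11111111111111111111111111111111

Answer: 7 steps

v2: 2,2,2,2,2,2,2,2,-5,2,2,2,2,2,2,2,2,2,2,2,2,2,2,2,2,2,2,2,2,2,2,2
v0: 0,0,0,0,0,0,0,0,0,0,0,0,0,0,0,0,0,0,0,0,0,0,0,0,0,0,0,0,0,0,0,0
v3: 5,4,3,2,1,0,-1,-2,-3,-4,-5,-6,-7,-8,-9,-10,-11,-12,-13,-14,-15,-16,-17,-18,-19,-20,-21,-22,-23,-24,-25,-26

steps = 7; useful = 161; efficiency = 161/224 = 23/32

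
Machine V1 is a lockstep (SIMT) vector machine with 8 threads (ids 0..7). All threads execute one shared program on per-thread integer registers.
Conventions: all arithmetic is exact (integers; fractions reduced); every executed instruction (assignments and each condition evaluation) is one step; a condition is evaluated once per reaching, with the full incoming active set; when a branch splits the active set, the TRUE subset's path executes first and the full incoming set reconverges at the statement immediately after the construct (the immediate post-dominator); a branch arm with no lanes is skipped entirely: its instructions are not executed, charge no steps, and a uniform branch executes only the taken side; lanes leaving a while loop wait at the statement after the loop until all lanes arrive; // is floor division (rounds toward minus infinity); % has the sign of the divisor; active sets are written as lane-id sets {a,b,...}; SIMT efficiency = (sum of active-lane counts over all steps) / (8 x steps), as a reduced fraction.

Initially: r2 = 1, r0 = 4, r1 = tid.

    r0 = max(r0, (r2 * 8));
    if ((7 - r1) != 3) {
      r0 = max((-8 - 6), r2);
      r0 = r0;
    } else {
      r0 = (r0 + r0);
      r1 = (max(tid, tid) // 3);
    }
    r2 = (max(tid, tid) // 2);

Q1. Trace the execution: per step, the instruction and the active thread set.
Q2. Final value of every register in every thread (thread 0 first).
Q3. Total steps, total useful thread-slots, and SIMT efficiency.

step 0: r0 <- max(r0, (r2 * 8))      {0,1,2,3,4,5,6,7}
step 1: eval ((7 - r1) != 3)         {0,1,2,3,4,5,6,7}
step 2: r0 <- max((-8 - 6), r2)      {0,1,2,3,5,6,7}
step 3: r0 <- r0                     {0,1,2,3,5,6,7}
step 4: r0 <- (r0 + r0)              {4}
step 5: r1 <- (max(tid, tid) // 3)   {4}
step 6: r2 <- (max(tid, tid) // 2)   {0,1,2,3,4,5,6,7}

Answer: 7 steps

r2: 0,0,1,1,2,2,3,3
r0: 1,1,1,1,16,1,1,1
r1: 0,1,2,3,1,5,6,7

steps = 7; useful = 40; efficiency = 40/56 = 5/7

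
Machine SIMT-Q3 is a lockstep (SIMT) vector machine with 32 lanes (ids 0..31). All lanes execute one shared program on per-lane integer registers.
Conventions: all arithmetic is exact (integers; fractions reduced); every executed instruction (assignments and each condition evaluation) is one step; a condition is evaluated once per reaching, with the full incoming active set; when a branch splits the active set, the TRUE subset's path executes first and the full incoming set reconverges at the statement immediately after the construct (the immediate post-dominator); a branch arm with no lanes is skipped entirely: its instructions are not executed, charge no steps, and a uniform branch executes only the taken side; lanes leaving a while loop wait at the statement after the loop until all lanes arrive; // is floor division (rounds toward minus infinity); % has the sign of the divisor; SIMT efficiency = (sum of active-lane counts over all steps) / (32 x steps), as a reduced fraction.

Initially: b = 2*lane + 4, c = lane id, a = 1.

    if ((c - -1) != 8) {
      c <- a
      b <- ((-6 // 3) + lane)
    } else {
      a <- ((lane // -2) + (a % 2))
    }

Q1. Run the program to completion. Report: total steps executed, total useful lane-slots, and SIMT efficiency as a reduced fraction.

Answer: 4 steps, 95 useful, 95/128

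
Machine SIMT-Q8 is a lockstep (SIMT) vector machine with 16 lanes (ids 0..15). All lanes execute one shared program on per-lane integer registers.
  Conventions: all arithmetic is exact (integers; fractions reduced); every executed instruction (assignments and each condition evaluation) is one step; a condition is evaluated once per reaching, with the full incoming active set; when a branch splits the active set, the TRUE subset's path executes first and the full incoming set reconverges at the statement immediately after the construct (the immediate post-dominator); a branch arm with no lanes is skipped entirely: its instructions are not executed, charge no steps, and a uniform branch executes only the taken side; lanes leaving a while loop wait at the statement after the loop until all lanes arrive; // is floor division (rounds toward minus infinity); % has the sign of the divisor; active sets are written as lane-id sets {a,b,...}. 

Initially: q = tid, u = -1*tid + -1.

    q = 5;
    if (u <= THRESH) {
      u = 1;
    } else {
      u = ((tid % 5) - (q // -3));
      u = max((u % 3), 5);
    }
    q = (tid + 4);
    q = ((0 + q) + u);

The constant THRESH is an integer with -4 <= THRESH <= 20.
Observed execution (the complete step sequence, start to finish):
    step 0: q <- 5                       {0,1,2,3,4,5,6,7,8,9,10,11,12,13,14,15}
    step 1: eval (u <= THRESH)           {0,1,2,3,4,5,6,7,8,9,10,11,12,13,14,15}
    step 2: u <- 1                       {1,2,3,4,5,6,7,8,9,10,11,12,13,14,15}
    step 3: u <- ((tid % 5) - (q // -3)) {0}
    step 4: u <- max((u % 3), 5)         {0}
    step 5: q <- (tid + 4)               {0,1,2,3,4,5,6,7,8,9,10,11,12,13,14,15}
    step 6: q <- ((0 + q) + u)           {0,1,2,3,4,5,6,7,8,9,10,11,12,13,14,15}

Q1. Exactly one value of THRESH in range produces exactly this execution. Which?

Answer: THRESH = -2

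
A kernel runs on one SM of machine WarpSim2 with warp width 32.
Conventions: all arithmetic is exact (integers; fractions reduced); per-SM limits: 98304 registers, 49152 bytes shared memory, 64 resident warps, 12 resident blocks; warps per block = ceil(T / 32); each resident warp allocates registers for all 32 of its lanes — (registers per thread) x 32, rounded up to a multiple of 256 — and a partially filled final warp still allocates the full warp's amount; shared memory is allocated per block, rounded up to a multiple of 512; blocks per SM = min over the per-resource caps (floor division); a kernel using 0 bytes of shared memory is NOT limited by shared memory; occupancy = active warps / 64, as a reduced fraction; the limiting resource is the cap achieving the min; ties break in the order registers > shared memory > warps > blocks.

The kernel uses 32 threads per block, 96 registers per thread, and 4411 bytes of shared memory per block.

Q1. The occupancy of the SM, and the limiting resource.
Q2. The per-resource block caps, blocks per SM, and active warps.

Answer: occupancy 5/32, limited by shared memory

registers: 32 blocks
shared memory: 10 blocks
warps: 64 blocks
blocks: 12 blocks

Answer: 10 blocks, 10 active warps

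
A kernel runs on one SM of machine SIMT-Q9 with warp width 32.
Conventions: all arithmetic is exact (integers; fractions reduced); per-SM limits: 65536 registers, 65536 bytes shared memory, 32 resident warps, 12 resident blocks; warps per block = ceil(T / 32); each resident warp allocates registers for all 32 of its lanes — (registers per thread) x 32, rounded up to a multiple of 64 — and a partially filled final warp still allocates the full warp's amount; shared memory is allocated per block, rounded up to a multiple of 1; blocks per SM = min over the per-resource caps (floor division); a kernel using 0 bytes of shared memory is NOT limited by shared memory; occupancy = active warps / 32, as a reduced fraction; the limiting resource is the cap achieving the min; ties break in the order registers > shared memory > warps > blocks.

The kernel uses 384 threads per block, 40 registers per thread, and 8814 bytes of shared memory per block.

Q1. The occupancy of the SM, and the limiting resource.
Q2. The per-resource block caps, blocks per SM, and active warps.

Answer: occupancy 3/4, limited by warps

registers: 4 blocks
shared memory: 7 blocks
warps: 2 blocks
blocks: 12 blocks

Answer: 2 blocks, 24 active warps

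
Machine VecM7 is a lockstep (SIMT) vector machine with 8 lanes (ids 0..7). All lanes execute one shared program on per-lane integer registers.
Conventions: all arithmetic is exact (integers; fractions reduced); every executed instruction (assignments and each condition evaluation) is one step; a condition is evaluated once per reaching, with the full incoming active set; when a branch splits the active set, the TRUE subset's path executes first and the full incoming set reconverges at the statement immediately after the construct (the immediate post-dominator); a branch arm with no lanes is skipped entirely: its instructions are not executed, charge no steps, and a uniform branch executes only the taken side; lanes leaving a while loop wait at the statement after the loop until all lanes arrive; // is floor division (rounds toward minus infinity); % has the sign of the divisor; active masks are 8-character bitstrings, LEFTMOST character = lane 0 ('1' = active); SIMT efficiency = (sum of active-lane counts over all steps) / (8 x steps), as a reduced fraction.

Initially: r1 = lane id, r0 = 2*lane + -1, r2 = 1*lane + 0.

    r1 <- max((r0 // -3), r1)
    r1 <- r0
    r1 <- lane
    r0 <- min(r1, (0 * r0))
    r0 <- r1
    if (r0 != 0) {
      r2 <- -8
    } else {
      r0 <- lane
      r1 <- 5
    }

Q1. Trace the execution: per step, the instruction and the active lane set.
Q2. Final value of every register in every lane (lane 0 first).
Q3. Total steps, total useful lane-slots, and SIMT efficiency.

step 0: r1 <- max((r0 // -3), r1)    11111111
step 1: r1 <- r0                     11111111
step 2: r1 <- lane                   11111111
step 3: r0 <- min(r1, (0 * r0))      11111111
step 4: r0 <- r1                     11111111
step 5: eval (r0 != 0)               11111111
step 6: r2 <- -8                     01111111
step 7: r0 <- lane                   10000000
step 8: r1 <- 5                      10000000

Answer: 9 steps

r1: 5,1,2,3,4,5,6,7
r0: 0,1,2,3,4,5,6,7
r2: 0,-8,-8,-8,-8,-8,-8,-8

steps = 9; useful = 57; efficiency = 57/72 = 19/24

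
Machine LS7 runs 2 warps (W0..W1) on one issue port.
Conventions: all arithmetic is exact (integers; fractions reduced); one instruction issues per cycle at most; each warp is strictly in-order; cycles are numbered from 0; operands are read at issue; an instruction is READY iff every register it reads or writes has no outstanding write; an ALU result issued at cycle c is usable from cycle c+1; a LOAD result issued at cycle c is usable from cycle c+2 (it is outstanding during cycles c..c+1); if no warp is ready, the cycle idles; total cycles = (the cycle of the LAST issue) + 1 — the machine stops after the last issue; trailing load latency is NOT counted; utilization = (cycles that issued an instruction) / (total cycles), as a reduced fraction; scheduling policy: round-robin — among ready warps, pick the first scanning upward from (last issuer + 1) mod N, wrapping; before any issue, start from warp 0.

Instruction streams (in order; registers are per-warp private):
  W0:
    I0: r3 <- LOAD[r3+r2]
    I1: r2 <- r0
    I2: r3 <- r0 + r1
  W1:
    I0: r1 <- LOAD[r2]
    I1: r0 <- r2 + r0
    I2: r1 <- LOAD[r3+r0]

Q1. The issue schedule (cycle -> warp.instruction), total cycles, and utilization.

cycle 0: W0.I0
cycle 1: W1.I0
cycle 2: W0.I1
cycle 3: W1.I1
cycle 4: W0.I2
cycle 5: W1.I2

Answer: 6 cycles, utilization 1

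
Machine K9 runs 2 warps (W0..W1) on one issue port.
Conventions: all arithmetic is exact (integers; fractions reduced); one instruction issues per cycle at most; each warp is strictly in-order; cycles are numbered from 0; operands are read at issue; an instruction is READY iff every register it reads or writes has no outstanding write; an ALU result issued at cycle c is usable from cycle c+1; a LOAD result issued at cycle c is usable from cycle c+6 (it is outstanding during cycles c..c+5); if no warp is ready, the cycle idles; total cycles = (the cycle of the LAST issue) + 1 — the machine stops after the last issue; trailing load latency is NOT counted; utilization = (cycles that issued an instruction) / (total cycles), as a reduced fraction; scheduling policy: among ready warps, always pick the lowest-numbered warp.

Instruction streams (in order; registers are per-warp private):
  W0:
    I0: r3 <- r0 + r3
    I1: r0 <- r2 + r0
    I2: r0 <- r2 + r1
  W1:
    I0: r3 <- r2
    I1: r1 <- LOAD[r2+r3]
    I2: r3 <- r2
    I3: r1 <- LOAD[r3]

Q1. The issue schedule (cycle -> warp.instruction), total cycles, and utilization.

cycle 0: W0.I0
cycle 1: W0.I1
cycle 2: W0.I2
cycle 3: W1.I0
cycle 4: W1.I1
cycle 5: W1.I2
cycle 6: idle
cycle 7: idle
cycle 8: idle
cycle 9: idle
cycle 10: W1.I3

Answer: 11 cycles, utilization 7/11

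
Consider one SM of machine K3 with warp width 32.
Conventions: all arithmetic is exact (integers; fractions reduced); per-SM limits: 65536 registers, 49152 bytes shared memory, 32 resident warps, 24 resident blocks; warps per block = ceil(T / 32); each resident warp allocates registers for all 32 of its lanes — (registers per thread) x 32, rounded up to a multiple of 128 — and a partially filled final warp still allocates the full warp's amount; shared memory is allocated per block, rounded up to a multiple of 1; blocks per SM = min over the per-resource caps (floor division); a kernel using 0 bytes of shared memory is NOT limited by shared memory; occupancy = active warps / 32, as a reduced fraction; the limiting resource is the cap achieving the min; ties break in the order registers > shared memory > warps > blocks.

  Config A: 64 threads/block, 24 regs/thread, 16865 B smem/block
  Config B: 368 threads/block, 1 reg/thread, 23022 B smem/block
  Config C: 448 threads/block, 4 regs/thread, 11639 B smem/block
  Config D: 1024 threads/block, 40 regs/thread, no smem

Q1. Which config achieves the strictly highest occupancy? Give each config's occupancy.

occupancies: A 1/8, B 3/4, C 7/8, D 1

Answer: D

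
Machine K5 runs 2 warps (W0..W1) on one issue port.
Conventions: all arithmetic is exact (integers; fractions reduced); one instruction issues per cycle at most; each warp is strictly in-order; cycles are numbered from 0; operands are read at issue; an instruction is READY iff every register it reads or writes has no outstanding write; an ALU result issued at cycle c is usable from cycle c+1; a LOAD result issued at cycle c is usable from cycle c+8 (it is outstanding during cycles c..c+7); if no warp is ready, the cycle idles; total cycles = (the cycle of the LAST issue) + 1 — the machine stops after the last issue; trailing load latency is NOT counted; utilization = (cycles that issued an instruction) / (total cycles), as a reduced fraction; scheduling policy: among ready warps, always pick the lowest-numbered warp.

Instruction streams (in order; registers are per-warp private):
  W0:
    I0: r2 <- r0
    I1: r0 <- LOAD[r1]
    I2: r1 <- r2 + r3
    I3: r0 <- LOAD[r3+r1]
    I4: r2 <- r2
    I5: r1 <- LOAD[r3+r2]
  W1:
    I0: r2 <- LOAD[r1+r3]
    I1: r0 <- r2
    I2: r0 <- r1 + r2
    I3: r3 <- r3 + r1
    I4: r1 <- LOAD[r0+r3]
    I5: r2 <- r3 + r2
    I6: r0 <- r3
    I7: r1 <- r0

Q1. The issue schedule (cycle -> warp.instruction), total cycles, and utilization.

cycle 0: W0.I0
cycle 1: W0.I1
cycle 2: W0.I2
cycle 3: W1.I0
cycle 4: idle
cycle 5: idle
cycle 6: idle
cycle 7: idle
cycle 8: idle
cycle 9: W0.I3
cycle 10: W0.I4
cycle 11: W0.I5
cycle 12: W1.I1
cycle 13: W1.I2
cycle 14: W1.I3
cycle 15: W1.I4
cycle 16: W1.I5
cycle 17: W1.I6
cycle 18: idle
cycle 19: idle
cycle 20: idle
cycle 21: idle
cycle 22: idle
cycle 23: W1.I7

Answer: 24 cycles, utilization 7/12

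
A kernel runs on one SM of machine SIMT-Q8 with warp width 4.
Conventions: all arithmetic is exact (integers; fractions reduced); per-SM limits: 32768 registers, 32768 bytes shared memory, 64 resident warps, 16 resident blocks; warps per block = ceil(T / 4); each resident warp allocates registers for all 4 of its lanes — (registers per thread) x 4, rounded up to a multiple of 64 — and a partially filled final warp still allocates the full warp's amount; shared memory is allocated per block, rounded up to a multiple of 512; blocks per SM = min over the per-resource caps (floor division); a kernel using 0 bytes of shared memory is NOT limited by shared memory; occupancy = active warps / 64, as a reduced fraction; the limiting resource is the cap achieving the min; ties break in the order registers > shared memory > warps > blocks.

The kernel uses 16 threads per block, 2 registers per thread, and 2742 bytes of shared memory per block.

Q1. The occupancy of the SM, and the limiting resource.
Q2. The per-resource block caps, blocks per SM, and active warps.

Answer: occupancy 5/8, limited by shared memory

registers: 128 blocks
shared memory: 10 blocks
warps: 16 blocks
blocks: 16 blocks

Answer: 10 blocks, 40 active warps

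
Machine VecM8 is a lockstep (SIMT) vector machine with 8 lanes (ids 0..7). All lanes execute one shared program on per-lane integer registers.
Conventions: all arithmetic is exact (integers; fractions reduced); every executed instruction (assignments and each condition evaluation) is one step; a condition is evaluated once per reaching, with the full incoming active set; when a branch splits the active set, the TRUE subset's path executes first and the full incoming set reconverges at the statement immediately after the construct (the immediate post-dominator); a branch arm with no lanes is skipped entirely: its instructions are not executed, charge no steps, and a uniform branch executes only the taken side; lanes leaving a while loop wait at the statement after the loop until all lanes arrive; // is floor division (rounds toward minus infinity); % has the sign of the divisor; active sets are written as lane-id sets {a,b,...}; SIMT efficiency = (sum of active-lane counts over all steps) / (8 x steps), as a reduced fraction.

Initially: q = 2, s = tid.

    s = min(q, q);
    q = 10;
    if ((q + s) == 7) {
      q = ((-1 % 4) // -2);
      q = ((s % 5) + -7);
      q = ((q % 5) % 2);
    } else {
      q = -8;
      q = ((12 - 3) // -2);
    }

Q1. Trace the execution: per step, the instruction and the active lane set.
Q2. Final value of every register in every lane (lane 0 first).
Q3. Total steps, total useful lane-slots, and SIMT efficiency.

step 0: s <- min(q, q)               {0,1,2,3,4,5,6,7}
step 1: q <- 10                      {0,1,2,3,4,5,6,7}
step 2: eval ((q + s) == 7)          {0,1,2,3,4,5,6,7}
step 3: q <- -8                      {0,1,2,3,4,5,6,7}
step 4: q <- ((12 - 3) // -2)        {0,1,2,3,4,5,6,7}

Answer: 5 steps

q: -5,-5,-5,-5,-5,-5,-5,-5
s: 2,2,2,2,2,2,2,2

steps = 5; useful = 40; efficiency = 40/40 = 1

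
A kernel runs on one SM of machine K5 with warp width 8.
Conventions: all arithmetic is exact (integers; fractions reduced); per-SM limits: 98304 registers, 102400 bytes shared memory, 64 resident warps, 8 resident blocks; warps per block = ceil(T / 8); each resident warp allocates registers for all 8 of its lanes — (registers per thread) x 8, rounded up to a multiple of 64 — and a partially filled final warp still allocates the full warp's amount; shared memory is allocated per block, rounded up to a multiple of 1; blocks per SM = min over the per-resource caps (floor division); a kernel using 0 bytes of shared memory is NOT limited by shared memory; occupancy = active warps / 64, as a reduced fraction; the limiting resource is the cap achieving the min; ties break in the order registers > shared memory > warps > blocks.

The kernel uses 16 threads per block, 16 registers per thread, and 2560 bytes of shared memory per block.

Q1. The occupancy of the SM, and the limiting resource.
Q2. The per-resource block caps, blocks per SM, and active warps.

Answer: occupancy 1/4, limited by blocks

registers: 384 blocks
shared memory: 40 blocks
warps: 32 blocks
blocks: 8 blocks

Answer: 8 blocks, 16 active warps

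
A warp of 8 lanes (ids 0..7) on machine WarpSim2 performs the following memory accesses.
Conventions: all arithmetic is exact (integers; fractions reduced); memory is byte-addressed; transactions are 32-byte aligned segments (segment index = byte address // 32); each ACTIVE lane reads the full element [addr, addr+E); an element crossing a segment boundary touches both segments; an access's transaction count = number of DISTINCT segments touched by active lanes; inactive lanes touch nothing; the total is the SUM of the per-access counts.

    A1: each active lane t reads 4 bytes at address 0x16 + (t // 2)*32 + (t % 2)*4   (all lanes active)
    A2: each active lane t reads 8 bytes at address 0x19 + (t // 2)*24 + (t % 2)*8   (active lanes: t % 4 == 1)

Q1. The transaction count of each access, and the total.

A1: 4 transactions
A2: 2 transactions

Answer: 4,2; total 6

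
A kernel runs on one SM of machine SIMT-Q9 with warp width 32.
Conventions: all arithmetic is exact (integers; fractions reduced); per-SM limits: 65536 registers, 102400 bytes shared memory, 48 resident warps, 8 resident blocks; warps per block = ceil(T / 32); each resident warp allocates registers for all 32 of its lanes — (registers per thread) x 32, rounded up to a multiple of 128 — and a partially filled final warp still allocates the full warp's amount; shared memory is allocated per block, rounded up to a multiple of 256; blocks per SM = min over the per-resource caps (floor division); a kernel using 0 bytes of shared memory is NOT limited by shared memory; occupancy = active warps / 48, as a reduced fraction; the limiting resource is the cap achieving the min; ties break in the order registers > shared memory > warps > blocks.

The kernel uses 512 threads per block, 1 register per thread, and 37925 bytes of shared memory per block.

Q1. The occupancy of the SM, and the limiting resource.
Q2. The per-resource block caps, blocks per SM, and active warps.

Answer: occupancy 2/3, limited by shared memory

registers: 32 blocks
shared memory: 2 blocks
warps: 3 blocks
blocks: 8 blocks

Answer: 2 blocks, 32 active warps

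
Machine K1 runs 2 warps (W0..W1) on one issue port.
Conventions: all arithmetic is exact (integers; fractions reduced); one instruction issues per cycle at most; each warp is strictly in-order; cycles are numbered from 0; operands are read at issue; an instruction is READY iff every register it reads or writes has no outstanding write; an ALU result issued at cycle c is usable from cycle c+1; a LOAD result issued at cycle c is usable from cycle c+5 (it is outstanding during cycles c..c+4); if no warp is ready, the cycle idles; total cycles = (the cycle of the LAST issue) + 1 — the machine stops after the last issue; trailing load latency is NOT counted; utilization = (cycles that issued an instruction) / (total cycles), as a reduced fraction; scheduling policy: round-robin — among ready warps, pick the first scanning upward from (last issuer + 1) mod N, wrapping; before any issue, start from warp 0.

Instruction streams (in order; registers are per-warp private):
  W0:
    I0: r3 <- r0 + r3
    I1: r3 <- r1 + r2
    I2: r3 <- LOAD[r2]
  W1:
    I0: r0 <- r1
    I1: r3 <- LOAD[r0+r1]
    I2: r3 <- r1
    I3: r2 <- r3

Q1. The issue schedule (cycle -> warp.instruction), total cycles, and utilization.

cycle 0: W0.I0
cycle 1: W1.I0
cycle 2: W0.I1
cycle 3: W1.I1
cycle 4: W0.I2
cycle 5: idle
cycle 6: idle
cycle 7: idle
cycle 8: W1.I2
cycle 9: W1.I3

Answer: 10 cycles, utilization 7/10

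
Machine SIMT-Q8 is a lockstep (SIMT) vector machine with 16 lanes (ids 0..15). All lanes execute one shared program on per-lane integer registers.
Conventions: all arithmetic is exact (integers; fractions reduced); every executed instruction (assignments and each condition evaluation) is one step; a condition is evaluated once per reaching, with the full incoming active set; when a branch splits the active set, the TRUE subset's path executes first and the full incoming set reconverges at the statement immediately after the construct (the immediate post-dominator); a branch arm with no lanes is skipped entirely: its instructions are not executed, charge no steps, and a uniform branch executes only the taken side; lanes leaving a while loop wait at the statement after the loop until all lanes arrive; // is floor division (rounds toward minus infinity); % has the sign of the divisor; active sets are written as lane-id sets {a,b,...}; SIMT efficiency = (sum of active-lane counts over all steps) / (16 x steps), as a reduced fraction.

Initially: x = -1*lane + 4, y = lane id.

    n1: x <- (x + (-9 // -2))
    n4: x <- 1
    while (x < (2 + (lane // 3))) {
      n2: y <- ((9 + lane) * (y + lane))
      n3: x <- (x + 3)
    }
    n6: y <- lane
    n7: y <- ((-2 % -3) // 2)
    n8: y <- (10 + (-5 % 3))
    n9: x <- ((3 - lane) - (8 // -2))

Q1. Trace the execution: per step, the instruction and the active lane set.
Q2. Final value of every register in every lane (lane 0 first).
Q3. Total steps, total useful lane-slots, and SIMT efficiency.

step 0: x <- (x + (-9 // -2))        {0,1,2,3,4,5,6,7,8,9,10,11,12,13,14,15}
step 1: x <- 1                       {0,1,2,3,4,5,6,7,8,9,10,11,12,13,14,15}
step 2: eval (x < (2 + (lane // 3))) {0,1,2,3,4,5,6,7,8,9,10,11,12,13,14,15}
step 3: y <- ((9 + lane) * (y + lane)) {0,1,2,3,4,5,6,7,8,9,10,11,12,13,14,15}
step 4: x <- (x + 3)                 {0,1,2,3,4,5,6,7,8,9,10,11,12,13,14,15}
step 5: eval (x < (2 + (lane // 3))) {0,1,2,3,4,5,6,7,8,9,10,11,12,13,14,15}
step 6: y <- ((9 + lane) * (y + lane)) {9,10,11,12,13,14,15}
step 7: x <- (x + 3)                 {9,10,11,12,13,14,15}
step 8: eval (x < (2 + (lane // 3))) {9,10,11,12,13,14,15}
step 9: y <- lane                    {0,1,2,3,4,5,6,7,8,9,10,11,12,13,14,15}
step 10: y <- ((-2 % -3) // 2)        {0,1,2,3,4,5,6,7,8,9,10,11,12,13,14,15}
step 11: y <- (10 + (-5 % 3))         {0,1,2,3,4,5,6,7,8,9,10,11,12,13,14,15}
step 12: x <- ((3 - lane) - (8 // -2)) {0,1,2,3,4,5,6,7,8,9,10,11,12,13,14,15}

Answer: 13 steps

x: 7,6,5,4,3,2,1,0,-1,-2,-3,-4,-5,-6,-7,-8
y: 11,11,11,11,11,11,11,11,11,11,11,11,11,11,11,11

steps = 13; useful = 181; efficiency = 181/208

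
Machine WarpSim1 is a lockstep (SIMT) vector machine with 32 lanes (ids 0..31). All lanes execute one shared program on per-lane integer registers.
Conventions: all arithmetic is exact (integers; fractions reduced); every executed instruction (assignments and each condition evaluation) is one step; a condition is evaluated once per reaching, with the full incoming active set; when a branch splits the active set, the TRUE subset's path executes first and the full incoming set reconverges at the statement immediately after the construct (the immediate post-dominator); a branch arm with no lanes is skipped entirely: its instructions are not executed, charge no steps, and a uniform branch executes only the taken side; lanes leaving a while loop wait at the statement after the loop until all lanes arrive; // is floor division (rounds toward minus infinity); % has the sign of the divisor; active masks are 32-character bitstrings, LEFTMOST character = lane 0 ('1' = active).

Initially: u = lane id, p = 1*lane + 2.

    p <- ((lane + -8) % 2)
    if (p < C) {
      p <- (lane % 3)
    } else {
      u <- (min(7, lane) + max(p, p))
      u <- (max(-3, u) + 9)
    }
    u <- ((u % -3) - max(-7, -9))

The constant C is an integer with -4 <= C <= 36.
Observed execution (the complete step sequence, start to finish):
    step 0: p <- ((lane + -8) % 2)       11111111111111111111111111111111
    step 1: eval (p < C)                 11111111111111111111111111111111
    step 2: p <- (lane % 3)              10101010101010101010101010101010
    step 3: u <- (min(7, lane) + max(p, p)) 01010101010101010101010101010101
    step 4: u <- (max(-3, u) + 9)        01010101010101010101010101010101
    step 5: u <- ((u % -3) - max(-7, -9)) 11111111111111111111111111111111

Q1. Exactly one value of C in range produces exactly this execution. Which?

Answer: C = 1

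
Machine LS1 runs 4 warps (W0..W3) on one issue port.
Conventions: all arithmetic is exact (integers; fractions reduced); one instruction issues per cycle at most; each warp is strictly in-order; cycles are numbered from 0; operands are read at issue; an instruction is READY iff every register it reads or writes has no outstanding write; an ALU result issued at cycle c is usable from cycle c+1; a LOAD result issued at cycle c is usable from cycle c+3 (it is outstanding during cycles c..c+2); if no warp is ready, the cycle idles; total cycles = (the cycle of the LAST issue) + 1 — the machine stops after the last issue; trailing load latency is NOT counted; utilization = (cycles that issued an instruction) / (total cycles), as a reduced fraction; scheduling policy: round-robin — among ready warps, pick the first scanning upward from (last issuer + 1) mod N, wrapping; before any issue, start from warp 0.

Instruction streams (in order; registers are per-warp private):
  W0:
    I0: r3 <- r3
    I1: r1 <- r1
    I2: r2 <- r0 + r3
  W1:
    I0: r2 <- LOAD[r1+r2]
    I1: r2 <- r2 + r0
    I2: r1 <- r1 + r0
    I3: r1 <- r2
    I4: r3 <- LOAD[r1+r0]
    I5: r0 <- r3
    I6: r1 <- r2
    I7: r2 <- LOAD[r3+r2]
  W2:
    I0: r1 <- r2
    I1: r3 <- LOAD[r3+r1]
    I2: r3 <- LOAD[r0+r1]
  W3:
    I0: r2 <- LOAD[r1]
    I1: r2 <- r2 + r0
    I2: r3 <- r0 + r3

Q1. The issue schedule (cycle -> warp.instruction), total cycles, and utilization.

cycle 0: W0.I0
cycle 1: W1.I0
cycle 2: W2.I0
cycle 3: W3.I0
cycle 4: W0.I1
cycle 5: W1.I1
cycle 6: W2.I1
cycle 7: W3.I1
cycle 8: W0.I2
cycle 9: W1.I2
cycle 10: W2.I2
cycle 11: W3.I2
cycle 12: W1.I3
cycle 13: W1.I4
cycle 14: idle
cycle 15: idle
cycle 16: W1.I5
cycle 17: W1.I6
cycle 18: W1.I7

Answer: 19 cycles, utilization 17/19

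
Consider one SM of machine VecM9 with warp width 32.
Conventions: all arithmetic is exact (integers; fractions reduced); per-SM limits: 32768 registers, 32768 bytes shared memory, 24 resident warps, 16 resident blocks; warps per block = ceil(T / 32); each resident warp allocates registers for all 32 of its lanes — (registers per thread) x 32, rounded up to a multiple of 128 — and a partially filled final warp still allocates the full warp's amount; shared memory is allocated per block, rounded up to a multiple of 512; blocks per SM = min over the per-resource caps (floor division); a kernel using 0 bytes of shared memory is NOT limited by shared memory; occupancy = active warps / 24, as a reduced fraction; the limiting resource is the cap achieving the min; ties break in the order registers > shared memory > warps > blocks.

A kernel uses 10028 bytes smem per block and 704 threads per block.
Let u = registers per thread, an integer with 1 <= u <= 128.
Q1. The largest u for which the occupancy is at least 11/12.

Answer: u = 44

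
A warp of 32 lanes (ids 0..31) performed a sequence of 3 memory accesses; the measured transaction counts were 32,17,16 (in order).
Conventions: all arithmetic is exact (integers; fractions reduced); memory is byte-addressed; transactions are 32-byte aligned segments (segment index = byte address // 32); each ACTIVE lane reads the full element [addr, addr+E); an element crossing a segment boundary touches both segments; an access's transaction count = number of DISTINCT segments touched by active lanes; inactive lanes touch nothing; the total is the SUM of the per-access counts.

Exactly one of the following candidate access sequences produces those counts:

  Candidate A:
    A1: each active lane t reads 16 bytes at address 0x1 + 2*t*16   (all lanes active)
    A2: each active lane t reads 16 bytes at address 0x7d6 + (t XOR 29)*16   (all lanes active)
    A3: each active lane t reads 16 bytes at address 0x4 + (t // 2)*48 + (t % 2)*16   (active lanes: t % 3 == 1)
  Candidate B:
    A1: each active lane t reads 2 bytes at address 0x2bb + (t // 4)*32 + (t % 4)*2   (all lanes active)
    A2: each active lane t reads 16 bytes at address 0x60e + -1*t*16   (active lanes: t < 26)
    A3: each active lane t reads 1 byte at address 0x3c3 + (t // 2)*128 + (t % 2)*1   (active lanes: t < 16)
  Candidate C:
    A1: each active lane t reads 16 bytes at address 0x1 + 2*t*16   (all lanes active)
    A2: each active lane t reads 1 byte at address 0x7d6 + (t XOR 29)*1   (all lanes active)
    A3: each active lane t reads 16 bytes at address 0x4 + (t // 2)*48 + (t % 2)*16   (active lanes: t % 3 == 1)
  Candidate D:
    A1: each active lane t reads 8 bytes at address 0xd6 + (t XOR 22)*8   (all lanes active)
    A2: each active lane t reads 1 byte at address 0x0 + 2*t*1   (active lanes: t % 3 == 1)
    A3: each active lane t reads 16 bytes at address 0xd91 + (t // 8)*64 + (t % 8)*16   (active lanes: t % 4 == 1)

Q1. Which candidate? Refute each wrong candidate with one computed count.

B: A1 gives 9 transactions, not 32
C: A2 gives 2 transactions, not 17
D: A1 gives 9 transactions, not 32
A: all counts match (32,17,16)

Answer: A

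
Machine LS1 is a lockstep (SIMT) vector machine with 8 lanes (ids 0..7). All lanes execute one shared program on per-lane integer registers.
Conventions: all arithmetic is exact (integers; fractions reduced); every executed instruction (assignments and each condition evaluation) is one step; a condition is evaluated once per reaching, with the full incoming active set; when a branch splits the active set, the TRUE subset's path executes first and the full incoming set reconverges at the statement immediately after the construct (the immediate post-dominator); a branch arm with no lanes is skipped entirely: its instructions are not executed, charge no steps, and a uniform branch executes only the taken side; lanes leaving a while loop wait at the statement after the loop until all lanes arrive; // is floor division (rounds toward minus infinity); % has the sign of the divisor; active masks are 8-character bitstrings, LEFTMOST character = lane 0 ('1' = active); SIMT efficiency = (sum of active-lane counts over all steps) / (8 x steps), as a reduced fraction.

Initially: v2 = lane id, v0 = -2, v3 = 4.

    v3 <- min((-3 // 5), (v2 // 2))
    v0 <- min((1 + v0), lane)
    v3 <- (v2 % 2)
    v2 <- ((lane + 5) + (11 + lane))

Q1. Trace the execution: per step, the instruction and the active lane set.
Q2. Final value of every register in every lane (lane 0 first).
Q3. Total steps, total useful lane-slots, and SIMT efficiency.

step 0: v3 <- min((-3 // 5), (v2 // 2)) 11111111
step 1: v0 <- min((1 + v0), lane)    11111111
step 2: v3 <- (v2 % 2)               11111111
step 3: v2 <- ((lane + 5) + (11 + lane)) 11111111

Answer: 4 steps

v2: 16,18,20,22,24,26,28,30
v0: -1,-1,-1,-1,-1,-1,-1,-1
v3: 0,1,0,1,0,1,0,1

steps = 4; useful = 32; efficiency = 32/32 = 1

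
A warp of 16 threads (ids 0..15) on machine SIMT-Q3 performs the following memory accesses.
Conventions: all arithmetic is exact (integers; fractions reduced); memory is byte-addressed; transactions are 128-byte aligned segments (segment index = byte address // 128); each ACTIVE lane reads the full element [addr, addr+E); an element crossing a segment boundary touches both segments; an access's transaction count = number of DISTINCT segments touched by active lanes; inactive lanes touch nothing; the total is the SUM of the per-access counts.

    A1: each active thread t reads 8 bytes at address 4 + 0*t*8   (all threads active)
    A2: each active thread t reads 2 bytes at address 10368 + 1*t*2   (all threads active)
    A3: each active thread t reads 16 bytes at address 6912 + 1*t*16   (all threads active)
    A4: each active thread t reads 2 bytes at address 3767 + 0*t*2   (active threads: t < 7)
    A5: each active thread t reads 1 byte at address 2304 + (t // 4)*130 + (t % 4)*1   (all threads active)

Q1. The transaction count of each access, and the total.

A1: 1 transaction
A2: 1 transaction
A3: 2 transactions
A4: 1 transaction
A5: 4 transactions

Answer: 1,1,2,1,4; total 9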